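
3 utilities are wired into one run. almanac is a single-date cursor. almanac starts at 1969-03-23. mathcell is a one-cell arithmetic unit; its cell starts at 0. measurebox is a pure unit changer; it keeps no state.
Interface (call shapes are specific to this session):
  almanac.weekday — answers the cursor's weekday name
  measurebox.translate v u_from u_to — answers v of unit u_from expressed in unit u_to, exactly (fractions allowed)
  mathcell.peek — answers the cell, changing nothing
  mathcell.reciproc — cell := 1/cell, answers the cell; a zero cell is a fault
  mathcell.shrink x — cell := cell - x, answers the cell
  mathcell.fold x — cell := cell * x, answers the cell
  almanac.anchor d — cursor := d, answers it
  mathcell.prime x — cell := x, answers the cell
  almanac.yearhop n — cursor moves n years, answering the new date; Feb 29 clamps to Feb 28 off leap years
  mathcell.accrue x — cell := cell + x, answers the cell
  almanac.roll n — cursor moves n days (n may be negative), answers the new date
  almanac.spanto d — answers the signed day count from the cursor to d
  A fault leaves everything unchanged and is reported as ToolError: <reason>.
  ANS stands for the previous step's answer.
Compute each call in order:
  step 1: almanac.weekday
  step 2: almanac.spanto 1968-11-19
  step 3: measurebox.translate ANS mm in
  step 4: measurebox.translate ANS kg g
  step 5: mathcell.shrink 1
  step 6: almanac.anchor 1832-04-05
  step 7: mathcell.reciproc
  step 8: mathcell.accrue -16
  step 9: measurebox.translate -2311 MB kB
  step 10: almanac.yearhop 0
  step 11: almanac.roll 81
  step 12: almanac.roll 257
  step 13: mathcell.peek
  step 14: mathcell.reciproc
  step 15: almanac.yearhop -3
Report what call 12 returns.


Answer: 1833-03-09

Derivation:
> almanac.weekday
  Sunday
> almanac.spanto 1968-11-19
  -124
> measurebox.translate ANS mm in
  -620/127
> measurebox.translate ANS kg g
  -620000/127
> mathcell.shrink 1
  -1
> almanac.anchor 1832-04-05
  1832-04-05
> mathcell.reciproc
  -1
> mathcell.accrue -16
  -17
> measurebox.translate -2311 MB kB
  -2311000
> almanac.yearhop 0
  1832-04-05
> almanac.roll 81
  1832-06-25
> almanac.roll 257
  1833-03-09
> mathcell.peek
  -17
> mathcell.reciproc
  -1/17
> almanac.yearhop -3
  1830-03-09


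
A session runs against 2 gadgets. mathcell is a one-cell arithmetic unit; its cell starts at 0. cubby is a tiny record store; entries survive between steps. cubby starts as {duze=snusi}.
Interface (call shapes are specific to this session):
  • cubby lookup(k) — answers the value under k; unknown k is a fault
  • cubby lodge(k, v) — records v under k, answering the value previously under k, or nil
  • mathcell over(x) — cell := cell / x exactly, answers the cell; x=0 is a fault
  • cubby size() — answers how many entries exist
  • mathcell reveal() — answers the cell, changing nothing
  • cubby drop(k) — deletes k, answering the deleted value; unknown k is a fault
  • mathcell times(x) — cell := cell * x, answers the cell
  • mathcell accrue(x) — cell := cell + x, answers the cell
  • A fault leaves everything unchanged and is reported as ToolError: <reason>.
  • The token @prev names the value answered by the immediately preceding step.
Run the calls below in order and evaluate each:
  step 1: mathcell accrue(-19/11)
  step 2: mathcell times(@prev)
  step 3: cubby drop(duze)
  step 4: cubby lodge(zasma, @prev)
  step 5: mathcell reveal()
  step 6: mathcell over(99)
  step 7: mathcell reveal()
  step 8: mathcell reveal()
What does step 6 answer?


Step: mathcell accrue[x='-19/11']
Result: -19/11
Step: mathcell times[x='@prev']
Result: 361/121
Step: cubby drop[k='duze']
Result: snusi
Step: cubby lodge[k='zasma'; v='@prev']
Result: nil
Step: mathcell reveal[]
Result: 361/121
Step: mathcell over[x='99']
Result: 361/11979
Step: mathcell reveal[]
Result: 361/11979
Step: mathcell reveal[]
Result: 361/11979

Answer: 361/11979


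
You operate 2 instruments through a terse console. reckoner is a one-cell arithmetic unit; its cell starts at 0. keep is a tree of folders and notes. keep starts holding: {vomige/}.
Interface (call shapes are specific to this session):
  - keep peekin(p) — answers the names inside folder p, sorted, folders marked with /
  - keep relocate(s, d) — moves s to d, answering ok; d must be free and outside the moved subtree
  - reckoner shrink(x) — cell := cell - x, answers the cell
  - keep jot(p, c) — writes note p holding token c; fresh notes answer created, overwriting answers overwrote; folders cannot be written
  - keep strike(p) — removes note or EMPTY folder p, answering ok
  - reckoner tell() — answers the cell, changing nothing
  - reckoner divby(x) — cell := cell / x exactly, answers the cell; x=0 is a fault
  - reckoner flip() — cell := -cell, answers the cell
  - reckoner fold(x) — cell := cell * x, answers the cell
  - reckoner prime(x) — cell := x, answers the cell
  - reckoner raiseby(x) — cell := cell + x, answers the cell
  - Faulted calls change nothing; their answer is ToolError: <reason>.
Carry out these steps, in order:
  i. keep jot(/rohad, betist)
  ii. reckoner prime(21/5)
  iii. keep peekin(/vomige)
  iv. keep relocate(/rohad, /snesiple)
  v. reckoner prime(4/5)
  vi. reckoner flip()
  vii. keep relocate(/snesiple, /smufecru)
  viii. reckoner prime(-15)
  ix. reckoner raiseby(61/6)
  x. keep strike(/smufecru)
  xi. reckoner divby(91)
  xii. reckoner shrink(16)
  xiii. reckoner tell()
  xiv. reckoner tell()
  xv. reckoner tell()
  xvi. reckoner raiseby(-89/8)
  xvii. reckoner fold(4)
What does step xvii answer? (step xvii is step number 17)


Answer: -59357/546

Derivation:
$ keep jot /rohad betist
:: created
$ reckoner prime 21/5
:: 21/5
$ keep peekin /vomige
:: []
$ keep relocate /rohad /snesiple
:: ok
$ reckoner prime 4/5
:: 4/5
$ reckoner flip
:: -4/5
$ keep relocate /snesiple /smufecru
:: ok
$ reckoner prime -15
:: -15
$ reckoner raiseby 61/6
:: -29/6
$ keep strike /smufecru
:: ok
$ reckoner divby 91
:: -29/546
$ reckoner shrink 16
:: -8765/546
$ reckoner tell
:: -8765/546
$ reckoner tell
:: -8765/546
$ reckoner tell
:: -8765/546
$ reckoner raiseby -89/8
:: -59357/2184
$ reckoner fold 4
:: -59357/546


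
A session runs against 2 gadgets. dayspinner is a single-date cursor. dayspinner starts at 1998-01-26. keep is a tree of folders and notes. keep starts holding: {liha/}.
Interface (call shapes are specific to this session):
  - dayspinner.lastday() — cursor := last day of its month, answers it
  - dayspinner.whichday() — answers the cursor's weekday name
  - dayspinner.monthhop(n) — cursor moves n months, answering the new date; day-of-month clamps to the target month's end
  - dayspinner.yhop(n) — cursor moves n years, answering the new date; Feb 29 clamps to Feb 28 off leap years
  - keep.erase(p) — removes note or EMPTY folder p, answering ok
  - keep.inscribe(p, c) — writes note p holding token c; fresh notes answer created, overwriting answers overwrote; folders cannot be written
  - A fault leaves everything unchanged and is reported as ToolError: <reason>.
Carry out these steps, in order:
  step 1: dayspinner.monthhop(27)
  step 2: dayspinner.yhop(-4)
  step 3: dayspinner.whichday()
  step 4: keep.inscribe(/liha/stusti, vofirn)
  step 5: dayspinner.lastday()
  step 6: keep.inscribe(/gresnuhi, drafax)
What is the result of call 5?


-> dayspinner.monthhop(n='27')
<- 2000-04-26
-> dayspinner.yhop(n='-4')
<- 1996-04-26
-> dayspinner.whichday()
<- Friday
-> keep.inscribe(p='/liha/stusti', c='vofirn')
<- created
-> dayspinner.lastday()
<- 1996-04-30
-> keep.inscribe(p='/gresnuhi', c='drafax')
<- created

Answer: 1996-04-30


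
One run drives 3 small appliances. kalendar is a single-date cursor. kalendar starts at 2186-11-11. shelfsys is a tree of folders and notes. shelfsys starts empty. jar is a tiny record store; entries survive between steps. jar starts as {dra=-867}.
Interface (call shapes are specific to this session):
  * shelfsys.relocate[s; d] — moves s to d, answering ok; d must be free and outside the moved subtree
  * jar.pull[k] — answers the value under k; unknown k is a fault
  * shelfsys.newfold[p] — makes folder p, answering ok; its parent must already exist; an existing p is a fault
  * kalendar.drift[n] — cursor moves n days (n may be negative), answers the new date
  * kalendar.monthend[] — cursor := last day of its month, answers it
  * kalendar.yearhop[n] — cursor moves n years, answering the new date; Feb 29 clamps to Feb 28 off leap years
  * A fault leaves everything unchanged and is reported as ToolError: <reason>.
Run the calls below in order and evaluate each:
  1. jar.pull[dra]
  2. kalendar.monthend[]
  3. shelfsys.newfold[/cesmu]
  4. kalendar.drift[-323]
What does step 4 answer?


I try pull using k='dra': -867.
I use monthend(), giving 2186-11-30.
I use newfold using p='/cesmu', and see ok.
Now I run drift using n='-323', — result: 2186-01-11.

Answer: 2186-01-11


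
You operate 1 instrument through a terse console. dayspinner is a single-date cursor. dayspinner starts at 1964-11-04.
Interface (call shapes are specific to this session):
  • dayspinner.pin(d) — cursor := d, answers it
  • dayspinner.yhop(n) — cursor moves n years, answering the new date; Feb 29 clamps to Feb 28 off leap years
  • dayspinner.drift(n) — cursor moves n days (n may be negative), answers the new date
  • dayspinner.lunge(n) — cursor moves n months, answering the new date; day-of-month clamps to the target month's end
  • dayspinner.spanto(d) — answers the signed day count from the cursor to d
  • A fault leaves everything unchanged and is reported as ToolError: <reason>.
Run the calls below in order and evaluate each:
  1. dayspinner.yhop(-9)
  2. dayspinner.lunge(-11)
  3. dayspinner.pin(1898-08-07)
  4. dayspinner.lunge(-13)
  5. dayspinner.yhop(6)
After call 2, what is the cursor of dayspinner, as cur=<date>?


Answer: cur=1954-12-04

Derivation:
Using dayspinner.yhop(-9), and get 1955-11-04.
Now I run dayspinner.lunge(-11), and see 1954-12-04.
Next I call dayspinner.pin(1898-08-07), and see 1898-08-07.
Using dayspinner.lunge(-13), — result: 1897-07-07.
I run dayspinner.yhop(6), yielding 1903-07-07.


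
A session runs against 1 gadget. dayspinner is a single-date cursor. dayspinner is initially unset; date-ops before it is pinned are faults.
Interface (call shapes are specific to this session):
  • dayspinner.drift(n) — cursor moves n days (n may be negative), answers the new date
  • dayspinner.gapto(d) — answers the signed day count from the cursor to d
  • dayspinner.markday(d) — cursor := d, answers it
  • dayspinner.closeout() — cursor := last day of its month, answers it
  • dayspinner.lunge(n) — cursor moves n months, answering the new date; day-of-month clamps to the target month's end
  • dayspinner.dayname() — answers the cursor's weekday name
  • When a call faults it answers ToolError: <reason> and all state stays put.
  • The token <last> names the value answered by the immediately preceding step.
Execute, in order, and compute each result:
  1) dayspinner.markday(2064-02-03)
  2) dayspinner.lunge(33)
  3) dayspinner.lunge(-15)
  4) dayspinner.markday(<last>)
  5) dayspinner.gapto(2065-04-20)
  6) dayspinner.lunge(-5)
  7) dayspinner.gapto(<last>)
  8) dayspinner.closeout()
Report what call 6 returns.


Answer: 2065-03-03

Derivation:
-- 1. dayspinner.markday(d=2064-02-03) : 2064-02-03
-- 2. dayspinner.lunge(n=33) : 2066-11-03
-- 3. dayspinner.lunge(n=-15) : 2065-08-03
-- 4. dayspinner.markday(d=<last>) : 2065-08-03
-- 5. dayspinner.gapto(d=2065-04-20) : -105
-- 6. dayspinner.lunge(n=-5) : 2065-03-03
-- 7. dayspinner.gapto(d=<last>) : 0
-- 8. dayspinner.closeout() : 2065-03-31


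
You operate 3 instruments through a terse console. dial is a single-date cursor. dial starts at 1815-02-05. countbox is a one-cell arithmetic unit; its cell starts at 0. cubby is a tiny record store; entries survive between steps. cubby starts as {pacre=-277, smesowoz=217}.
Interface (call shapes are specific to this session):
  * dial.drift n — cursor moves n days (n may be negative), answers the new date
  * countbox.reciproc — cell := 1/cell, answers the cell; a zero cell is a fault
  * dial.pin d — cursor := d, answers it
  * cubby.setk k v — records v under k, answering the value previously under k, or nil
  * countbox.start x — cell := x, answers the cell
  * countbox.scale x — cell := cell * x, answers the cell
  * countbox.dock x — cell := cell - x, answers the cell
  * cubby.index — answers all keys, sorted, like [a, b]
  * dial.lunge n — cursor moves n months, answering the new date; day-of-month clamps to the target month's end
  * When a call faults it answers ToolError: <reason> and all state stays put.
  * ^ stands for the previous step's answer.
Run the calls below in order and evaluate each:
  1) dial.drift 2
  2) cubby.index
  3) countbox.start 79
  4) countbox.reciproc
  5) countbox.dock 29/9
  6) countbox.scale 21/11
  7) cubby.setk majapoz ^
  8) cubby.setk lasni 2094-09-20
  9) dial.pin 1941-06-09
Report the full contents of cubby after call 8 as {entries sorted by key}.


~$ dial.drift 2
= 1815-02-07
~$ cubby.index
= [pacre, smesowoz]
~$ countbox.start 79
= 79
~$ countbox.reciproc
= 1/79
~$ countbox.dock 29/9
= -2282/711
~$ countbox.scale 21/11
= -15974/2607
~$ cubby.setk majapoz ^
= nil
~$ cubby.setk lasni 2094-09-20
= nil
~$ dial.pin 1941-06-09
= 1941-06-09

Answer: {lasni=2094-09-20, majapoz=-15974/2607, pacre=-277, smesowoz=217}


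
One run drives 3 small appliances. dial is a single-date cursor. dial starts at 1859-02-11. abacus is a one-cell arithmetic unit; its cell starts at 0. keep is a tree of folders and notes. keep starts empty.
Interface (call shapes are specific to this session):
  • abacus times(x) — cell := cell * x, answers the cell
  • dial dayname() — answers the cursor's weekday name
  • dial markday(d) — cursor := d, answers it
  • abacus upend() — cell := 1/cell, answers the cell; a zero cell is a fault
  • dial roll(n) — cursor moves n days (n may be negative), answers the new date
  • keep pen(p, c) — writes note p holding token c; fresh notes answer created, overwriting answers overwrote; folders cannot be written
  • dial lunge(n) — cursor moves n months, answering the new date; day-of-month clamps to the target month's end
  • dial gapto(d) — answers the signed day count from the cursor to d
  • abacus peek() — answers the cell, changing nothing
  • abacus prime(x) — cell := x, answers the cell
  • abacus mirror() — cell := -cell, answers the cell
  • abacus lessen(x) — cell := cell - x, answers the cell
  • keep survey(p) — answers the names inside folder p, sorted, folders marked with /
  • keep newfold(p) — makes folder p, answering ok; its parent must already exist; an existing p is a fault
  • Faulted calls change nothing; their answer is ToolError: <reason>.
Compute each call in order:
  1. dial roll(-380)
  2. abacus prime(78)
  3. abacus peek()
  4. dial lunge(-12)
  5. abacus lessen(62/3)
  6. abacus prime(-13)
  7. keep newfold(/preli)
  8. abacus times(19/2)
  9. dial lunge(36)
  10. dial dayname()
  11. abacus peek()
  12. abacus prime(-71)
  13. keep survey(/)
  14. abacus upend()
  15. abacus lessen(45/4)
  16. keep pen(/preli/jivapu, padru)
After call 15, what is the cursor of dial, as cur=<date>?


Answer: cur=1860-01-27

Derivation:
·→ dial roll(n='-380')
·← 1858-01-27
·→ abacus prime(x='78')
·← 78
·→ abacus peek()
·← 78
·→ dial lunge(n='-12')
·← 1857-01-27
·→ abacus lessen(x='62/3')
·← 172/3
·→ abacus prime(x='-13')
·← -13
·→ keep newfold(p='/preli')
·← ok
·→ abacus times(x='19/2')
·← -247/2
·→ dial lunge(n='36')
·← 1860-01-27
·→ dial dayname()
·← Friday
·→ abacus peek()
·← -247/2
·→ abacus prime(x='-71')
·← -71
·→ keep survey(p='/')
·← [preli/]
·→ abacus upend()
·← -1/71
·→ abacus lessen(x='45/4')
·← -3199/284
·→ keep pen(p='/preli/jivapu', c='padru')
·← created


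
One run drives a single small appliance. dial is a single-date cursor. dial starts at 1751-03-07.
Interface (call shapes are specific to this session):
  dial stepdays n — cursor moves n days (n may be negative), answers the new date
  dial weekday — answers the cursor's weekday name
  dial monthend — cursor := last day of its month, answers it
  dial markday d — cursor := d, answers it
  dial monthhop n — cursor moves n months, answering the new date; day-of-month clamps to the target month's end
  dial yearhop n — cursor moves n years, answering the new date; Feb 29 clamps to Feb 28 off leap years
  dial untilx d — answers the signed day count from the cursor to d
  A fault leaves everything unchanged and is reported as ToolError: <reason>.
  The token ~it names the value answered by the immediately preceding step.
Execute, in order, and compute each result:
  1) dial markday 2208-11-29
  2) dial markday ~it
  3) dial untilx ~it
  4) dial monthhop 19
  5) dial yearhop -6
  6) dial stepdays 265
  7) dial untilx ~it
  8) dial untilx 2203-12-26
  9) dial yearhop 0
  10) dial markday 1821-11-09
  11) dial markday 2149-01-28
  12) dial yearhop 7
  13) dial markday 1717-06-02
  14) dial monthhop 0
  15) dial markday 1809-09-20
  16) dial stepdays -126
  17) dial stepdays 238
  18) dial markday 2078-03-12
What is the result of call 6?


Step: dial markday[d=2208-11-29]
Result: 2208-11-29
Step: dial markday[d=~it]
Result: 2208-11-29
Step: dial untilx[d=~it]
Result: 0
Step: dial monthhop[n=19]
Result: 2210-06-29
Step: dial yearhop[n=-6]
Result: 2204-06-29
Step: dial stepdays[n=265]
Result: 2205-03-21
Step: dial untilx[d=~it]
Result: 0
Step: dial untilx[d=2203-12-26]
Result: -451
Step: dial yearhop[n=0]
Result: 2205-03-21
Step: dial markday[d=1821-11-09]
Result: 1821-11-09
Step: dial markday[d=2149-01-28]
Result: 2149-01-28
Step: dial yearhop[n=7]
Result: 2156-01-28
Step: dial markday[d=1717-06-02]
Result: 1717-06-02
Step: dial monthhop[n=0]
Result: 1717-06-02
Step: dial markday[d=1809-09-20]
Result: 1809-09-20
Step: dial stepdays[n=-126]
Result: 1809-05-17
Step: dial stepdays[n=238]
Result: 1810-01-10
Step: dial markday[d=2078-03-12]
Result: 2078-03-12

Answer: 2205-03-21


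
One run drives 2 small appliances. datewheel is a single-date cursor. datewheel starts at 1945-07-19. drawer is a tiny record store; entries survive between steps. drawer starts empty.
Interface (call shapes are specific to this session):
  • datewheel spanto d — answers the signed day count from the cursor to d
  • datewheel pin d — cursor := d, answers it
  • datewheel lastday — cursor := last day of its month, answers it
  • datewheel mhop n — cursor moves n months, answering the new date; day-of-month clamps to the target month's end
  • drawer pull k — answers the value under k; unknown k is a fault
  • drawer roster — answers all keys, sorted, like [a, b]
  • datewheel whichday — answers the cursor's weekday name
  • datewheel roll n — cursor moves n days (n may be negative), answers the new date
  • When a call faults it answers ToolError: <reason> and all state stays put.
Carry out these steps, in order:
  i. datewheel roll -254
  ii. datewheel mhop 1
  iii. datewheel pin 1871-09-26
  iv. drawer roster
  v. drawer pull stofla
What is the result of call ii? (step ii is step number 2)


·→ datewheel roll(n→-254)
·← 1944-11-07
·→ datewheel mhop(n→1)
·← 1944-12-07
·→ datewheel pin(d→1871-09-26)
·← 1871-09-26
·→ drawer roster()
·← []
·→ drawer pull(k→stofla)
·← ToolError: no such key stofla

Answer: 1944-12-07


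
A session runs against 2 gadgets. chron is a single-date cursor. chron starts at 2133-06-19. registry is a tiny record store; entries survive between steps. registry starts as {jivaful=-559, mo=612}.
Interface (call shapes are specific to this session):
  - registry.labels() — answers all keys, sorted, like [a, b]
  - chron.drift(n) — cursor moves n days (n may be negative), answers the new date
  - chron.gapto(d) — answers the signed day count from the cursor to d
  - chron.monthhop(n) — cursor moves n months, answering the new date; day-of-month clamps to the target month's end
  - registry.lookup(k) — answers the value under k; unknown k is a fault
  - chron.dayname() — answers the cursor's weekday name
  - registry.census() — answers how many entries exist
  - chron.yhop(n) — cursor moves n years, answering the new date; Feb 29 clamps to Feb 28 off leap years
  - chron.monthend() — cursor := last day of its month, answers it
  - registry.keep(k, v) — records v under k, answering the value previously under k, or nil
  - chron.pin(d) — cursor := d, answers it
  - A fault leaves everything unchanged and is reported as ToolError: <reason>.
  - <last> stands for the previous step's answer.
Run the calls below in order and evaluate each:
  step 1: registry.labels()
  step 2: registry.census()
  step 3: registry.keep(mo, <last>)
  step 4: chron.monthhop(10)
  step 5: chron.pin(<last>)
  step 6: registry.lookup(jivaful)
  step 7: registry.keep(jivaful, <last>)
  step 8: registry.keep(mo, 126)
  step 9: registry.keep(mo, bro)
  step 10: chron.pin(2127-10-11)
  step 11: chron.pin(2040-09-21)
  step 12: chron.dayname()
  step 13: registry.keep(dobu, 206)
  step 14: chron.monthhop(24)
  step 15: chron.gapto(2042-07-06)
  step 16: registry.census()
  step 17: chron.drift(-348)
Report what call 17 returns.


Answer: 2041-10-08

Derivation:
>> registry.labels()
<< [jivaful, mo]
>> registry.census()
<< 2
>> registry.keep(mo, <last>)
<< 612
>> chron.monthhop(10)
<< 2134-04-19
>> chron.pin(<last>)
<< 2134-04-19
>> registry.lookup(jivaful)
<< -559
>> registry.keep(jivaful, <last>)
<< -559
>> registry.keep(mo, 126)
<< 2
>> registry.keep(mo, bro)
<< 126
>> chron.pin(2127-10-11)
<< 2127-10-11
>> chron.pin(2040-09-21)
<< 2040-09-21
>> chron.dayname()
<< Friday
>> registry.keep(dobu, 206)
<< nil
>> chron.monthhop(24)
<< 2042-09-21
>> chron.gapto(2042-07-06)
<< -77
>> registry.census()
<< 3
>> chron.drift(-348)
<< 2041-10-08


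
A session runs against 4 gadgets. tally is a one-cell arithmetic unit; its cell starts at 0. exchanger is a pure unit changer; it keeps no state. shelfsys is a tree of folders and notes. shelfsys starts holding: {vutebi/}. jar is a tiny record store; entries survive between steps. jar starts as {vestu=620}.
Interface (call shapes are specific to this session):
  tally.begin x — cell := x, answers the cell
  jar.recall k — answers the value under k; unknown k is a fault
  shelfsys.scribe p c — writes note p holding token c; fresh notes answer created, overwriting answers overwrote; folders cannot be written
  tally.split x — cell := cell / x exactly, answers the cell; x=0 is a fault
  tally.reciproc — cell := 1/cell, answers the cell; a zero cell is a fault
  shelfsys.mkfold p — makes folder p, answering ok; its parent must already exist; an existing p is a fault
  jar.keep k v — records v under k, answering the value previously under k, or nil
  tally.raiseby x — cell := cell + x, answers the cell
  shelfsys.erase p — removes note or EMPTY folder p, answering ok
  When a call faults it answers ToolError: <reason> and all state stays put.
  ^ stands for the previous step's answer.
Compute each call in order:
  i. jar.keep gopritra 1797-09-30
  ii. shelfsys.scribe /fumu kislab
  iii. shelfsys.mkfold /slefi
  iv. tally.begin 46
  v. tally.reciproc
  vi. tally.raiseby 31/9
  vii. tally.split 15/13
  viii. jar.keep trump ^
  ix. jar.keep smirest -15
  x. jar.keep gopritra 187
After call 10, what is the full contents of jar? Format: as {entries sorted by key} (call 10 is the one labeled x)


Answer: {gopritra=187, smirest=-15, trump=3731/1242, vestu=620}

Derivation:
-- 1. jar.keep(k: gopritra, v: 1797-09-30) : nil
-- 2. shelfsys.scribe(p: /fumu, c: kislab) : created
-- 3. shelfsys.mkfold(p: /slefi) : ok
-- 4. tally.begin(x: 46) : 46
-- 5. tally.reciproc() : 1/46
-- 6. tally.raiseby(x: 31/9) : 1435/414
-- 7. tally.split(x: 15/13) : 3731/1242
-- 8. jar.keep(k: trump, v: ^) : nil
-- 9. jar.keep(k: smirest, v: -15) : nil
-- 10. jar.keep(k: gopritra, v: 187) : 1797-09-30


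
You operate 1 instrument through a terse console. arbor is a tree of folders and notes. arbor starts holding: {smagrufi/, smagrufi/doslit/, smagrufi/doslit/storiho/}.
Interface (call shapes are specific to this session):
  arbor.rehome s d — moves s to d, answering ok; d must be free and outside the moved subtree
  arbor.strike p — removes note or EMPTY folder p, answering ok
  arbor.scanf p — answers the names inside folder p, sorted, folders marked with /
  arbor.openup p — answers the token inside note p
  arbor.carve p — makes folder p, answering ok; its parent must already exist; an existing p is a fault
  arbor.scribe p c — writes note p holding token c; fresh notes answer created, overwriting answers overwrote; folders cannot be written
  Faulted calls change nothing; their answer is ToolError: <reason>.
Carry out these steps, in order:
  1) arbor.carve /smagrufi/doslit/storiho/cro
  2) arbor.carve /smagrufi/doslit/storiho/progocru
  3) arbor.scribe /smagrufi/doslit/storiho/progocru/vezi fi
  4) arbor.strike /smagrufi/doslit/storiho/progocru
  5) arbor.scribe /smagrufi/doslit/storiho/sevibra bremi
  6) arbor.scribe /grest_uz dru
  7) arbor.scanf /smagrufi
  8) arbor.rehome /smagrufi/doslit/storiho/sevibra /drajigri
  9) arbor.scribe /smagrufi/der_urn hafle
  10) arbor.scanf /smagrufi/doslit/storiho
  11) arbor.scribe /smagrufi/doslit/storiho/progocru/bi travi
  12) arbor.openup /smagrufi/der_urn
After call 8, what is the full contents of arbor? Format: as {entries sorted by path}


;; arbor.carve(p→/smagrufi/doslit/storiho/cro) -> ok
;; arbor.carve(p→/smagrufi/doslit/storiho/progocru) -> ok
;; arbor.scribe(p→/smagrufi/doslit/storiho/progocru/vezi, c→fi) -> created
;; arbor.strike(p→/smagrufi/doslit/storiho/progocru) -> ToolError: not empty
;; arbor.scribe(p→/smagrufi/doslit/storiho/sevibra, c→bremi) -> created
;; arbor.scribe(p→/grest_uz, c→dru) -> created
;; arbor.scanf(p→/smagrufi) -> [doslit/]
;; arbor.rehome(s→/smagrufi/doslit/storiho/sevibra, d→/drajigri) -> ok
;; arbor.scribe(p→/smagrufi/der_urn, c→hafle) -> created
;; arbor.scanf(p→/smagrufi/doslit/storiho) -> [cro/, progocru/]
;; arbor.scribe(p→/smagrufi/doslit/storiho/progocru/bi, c→travi) -> created
;; arbor.openup(p→/smagrufi/der_urn) -> hafle

Answer: {drajigri=bremi, grest_uz=dru, smagrufi/, smagrufi/doslit/, smagrufi/doslit/storiho/, smagrufi/doslit/storiho/cro/, smagrufi/doslit/storiho/progocru/, smagrufi/doslit/storiho/progocru/vezi=fi}


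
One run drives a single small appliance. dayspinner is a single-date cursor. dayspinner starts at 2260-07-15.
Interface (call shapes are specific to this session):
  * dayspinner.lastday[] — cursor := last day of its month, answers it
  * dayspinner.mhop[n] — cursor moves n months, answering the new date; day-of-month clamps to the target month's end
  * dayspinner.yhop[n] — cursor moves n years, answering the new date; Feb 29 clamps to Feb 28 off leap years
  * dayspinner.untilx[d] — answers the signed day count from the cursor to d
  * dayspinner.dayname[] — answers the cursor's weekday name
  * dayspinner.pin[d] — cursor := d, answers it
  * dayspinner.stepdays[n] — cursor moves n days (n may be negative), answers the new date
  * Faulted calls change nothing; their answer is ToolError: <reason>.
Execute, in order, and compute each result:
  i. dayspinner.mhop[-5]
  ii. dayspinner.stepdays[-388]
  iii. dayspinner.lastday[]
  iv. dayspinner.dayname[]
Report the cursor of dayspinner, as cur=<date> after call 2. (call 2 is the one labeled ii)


Now I run dayspinner.mhop using n=-5, and see 2260-02-15.
Using dayspinner.stepdays using n=-388, and observe 2259-01-23.
I call dayspinner.lastday, giving 2259-01-31.
I try dayspinner.dayname(), and observe Monday.

Answer: cur=2259-01-23


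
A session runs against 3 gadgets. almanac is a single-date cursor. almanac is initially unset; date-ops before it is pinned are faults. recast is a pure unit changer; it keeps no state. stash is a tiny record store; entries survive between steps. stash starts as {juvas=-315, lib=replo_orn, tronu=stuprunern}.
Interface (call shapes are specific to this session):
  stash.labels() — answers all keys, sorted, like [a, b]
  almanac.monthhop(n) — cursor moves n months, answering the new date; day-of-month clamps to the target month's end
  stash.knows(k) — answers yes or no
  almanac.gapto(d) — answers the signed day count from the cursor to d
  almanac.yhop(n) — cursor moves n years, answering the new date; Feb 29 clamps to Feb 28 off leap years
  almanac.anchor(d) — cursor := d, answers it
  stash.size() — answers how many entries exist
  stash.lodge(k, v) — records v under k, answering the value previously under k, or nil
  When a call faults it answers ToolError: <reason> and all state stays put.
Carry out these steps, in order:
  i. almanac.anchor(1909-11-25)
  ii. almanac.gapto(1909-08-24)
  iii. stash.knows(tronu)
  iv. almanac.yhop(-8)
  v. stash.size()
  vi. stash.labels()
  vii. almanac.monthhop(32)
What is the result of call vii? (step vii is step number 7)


-- 1. almanac.anchor(d→1909-11-25) : 1909-11-25
-- 2. almanac.gapto(d→1909-08-24) : -93
-- 3. stash.knows(k→tronu) : yes
-- 4. almanac.yhop(n→-8) : 1901-11-25
-- 5. stash.size() : 3
-- 6. stash.labels() : [juvas, lib, tronu]
-- 7. almanac.monthhop(n→32) : 1904-07-25

Answer: 1904-07-25


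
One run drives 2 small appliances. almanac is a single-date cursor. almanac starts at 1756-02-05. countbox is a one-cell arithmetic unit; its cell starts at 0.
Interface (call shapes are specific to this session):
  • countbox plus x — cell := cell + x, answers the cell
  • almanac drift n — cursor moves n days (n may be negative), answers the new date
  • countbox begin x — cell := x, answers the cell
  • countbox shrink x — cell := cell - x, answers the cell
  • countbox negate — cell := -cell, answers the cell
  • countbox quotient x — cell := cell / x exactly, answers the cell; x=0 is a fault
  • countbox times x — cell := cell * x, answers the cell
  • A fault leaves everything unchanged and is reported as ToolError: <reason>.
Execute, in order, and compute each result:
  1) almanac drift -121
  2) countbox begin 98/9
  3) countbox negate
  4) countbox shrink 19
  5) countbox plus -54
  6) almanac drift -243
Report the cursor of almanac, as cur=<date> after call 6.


Answer: cur=1755-02-06

Derivation:
> almanac drift -121
:: 1755-10-07
> countbox begin 98/9
:: 98/9
> countbox negate
:: -98/9
> countbox shrink 19
:: -269/9
> countbox plus -54
:: -755/9
> almanac drift -243
:: 1755-02-06


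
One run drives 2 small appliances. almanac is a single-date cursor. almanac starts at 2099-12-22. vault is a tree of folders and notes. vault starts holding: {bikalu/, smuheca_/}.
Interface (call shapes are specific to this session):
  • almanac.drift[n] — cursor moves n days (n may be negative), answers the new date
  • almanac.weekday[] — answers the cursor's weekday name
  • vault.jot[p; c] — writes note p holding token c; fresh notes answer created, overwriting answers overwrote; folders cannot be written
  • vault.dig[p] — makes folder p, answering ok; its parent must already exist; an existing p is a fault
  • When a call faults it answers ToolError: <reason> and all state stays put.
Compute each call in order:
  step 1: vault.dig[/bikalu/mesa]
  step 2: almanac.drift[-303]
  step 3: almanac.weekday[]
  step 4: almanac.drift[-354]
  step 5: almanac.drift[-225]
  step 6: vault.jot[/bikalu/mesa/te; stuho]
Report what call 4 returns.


[in] dig p→/bikalu/mesa
= ok
[in] drift n→-303
= 2099-02-22
[in] weekday
= Sunday
[in] drift n→-354
= 2098-03-05
[in] drift n→-225
= 2097-07-23
[in] jot p→/bikalu/mesa/te c→stuho
= created

Answer: 2098-03-05


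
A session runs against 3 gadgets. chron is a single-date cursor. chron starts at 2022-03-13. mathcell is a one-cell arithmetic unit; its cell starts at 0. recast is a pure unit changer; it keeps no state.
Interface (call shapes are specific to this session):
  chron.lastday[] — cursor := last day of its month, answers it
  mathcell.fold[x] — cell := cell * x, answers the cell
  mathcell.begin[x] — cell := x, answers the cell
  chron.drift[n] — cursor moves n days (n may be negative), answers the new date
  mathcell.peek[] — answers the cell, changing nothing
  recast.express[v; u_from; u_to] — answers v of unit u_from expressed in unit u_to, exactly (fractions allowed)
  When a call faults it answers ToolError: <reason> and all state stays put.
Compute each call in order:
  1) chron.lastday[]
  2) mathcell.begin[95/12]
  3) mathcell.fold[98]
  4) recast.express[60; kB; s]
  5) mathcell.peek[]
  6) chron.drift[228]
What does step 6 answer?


Answer: 2022-11-14

Derivation:
Calling chron.lastday(), and get 2022-03-31.
Using mathcell.begin(x='95/12'), yielding 95/12.
Using mathcell.fold(x='98'), and see 4655/6.
I try recast.express(v='60', u_from='kB', u_to='s'): ToolError: incompatible units.
I invoke mathcell.peek, — result: 4655/6.
Calling chron.drift(n='228'): 2022-11-14.


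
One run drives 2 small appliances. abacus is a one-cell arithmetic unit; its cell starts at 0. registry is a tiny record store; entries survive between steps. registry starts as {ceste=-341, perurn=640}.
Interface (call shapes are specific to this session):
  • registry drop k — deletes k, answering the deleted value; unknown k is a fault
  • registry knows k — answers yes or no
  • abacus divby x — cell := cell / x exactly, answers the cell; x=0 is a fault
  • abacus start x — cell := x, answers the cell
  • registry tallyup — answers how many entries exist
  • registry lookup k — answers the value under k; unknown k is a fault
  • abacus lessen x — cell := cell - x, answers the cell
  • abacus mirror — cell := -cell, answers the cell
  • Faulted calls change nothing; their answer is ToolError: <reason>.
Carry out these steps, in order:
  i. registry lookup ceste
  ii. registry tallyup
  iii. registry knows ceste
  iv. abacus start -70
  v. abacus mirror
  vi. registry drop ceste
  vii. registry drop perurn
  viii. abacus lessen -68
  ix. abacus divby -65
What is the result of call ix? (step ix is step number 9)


Then registry lookup using k: ceste, and see -341.
I try registry tallyup, which returns 2.
I try registry knows using k: ceste, which returns yes.
I run abacus start using x: -70, and get -70.
Calling abacus mirror, which returns 70.
Invoking registry drop using k: ceste, — result: -341.
I run registry drop using k: perurn, giving 640.
Invoking abacus lessen using x: -68: 138.
I invoke abacus divby using x: -65, — result: -138/65.

Answer: -138/65


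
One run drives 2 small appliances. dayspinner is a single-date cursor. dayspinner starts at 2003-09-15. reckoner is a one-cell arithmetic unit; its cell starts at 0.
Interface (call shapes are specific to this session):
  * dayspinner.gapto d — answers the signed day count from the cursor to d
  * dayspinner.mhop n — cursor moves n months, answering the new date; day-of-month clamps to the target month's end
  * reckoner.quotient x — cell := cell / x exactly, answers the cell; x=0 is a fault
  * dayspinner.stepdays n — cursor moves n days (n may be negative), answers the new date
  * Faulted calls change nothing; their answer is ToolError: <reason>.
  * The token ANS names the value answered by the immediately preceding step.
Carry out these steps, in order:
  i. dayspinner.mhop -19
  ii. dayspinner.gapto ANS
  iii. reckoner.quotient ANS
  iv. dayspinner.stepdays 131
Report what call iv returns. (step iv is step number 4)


Answer: 2002-06-26

Derivation:
[in] dayspinner.mhop n=-19
[out] 2002-02-15
[in] dayspinner.gapto d=ANS
[out] 0
[in] reckoner.quotient x=ANS
[out] ToolError: division by zero
[in] dayspinner.stepdays n=131
[out] 2002-06-26


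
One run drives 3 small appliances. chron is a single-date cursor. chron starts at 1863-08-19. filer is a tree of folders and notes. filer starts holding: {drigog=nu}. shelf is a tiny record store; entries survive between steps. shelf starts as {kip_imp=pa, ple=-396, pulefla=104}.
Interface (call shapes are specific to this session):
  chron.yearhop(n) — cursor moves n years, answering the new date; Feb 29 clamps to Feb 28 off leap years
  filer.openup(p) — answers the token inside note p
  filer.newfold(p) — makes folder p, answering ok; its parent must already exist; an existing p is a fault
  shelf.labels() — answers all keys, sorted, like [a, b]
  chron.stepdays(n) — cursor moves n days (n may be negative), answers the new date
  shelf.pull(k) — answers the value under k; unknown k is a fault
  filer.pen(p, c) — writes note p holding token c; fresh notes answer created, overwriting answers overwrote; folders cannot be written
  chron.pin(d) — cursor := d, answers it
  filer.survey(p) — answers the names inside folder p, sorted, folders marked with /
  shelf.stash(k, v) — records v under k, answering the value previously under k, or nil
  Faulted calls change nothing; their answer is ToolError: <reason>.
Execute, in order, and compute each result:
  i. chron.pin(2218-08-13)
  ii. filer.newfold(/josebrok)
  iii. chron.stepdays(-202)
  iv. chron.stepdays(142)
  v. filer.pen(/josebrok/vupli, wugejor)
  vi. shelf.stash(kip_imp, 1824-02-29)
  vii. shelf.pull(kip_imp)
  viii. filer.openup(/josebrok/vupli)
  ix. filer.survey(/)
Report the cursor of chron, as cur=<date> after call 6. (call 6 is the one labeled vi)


Answer: cur=2218-06-14

Derivation:
==> pin(d→2218-08-13)
<== 2218-08-13
==> newfold(p→/josebrok)
<== ok
==> stepdays(n→-202)
<== 2218-01-23
==> stepdays(n→142)
<== 2218-06-14
==> pen(p→/josebrok/vupli, c→wugejor)
<== created
==> stash(k→kip_imp, v→1824-02-29)
<== pa
==> pull(k→kip_imp)
<== 1824-02-29
==> openup(p→/josebrok/vupli)
<== wugejor
==> survey(p→/)
<== [drigog, josebrok/]


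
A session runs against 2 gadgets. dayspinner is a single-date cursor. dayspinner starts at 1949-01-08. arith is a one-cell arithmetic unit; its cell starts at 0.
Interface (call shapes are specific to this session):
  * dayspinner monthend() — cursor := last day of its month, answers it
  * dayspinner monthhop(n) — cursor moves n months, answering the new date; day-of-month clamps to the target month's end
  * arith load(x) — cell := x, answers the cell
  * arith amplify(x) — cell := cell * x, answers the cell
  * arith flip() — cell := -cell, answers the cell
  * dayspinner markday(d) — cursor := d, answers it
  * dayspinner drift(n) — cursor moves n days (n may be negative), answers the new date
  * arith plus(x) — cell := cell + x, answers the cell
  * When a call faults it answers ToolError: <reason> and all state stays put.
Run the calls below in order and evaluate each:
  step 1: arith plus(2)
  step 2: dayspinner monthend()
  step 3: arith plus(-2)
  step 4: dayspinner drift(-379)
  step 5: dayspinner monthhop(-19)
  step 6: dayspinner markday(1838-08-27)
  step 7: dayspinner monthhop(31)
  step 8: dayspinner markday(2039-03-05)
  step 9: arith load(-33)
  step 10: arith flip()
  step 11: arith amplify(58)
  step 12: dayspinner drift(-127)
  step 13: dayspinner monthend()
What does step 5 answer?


CALL arith plus[x=2]
RET  2
CALL dayspinner monthend[]
RET  1949-01-31
CALL arith plus[x=-2]
RET  0
CALL dayspinner drift[n=-379]
RET  1948-01-18
CALL dayspinner monthhop[n=-19]
RET  1946-06-18
CALL dayspinner markday[d=1838-08-27]
RET  1838-08-27
CALL dayspinner monthhop[n=31]
RET  1841-03-27
CALL dayspinner markday[d=2039-03-05]
RET  2039-03-05
CALL arith load[x=-33]
RET  -33
CALL arith flip[]
RET  33
CALL arith amplify[x=58]
RET  1914
CALL dayspinner drift[n=-127]
RET  2038-10-29
CALL dayspinner monthend[]
RET  2038-10-31

Answer: 1946-06-18


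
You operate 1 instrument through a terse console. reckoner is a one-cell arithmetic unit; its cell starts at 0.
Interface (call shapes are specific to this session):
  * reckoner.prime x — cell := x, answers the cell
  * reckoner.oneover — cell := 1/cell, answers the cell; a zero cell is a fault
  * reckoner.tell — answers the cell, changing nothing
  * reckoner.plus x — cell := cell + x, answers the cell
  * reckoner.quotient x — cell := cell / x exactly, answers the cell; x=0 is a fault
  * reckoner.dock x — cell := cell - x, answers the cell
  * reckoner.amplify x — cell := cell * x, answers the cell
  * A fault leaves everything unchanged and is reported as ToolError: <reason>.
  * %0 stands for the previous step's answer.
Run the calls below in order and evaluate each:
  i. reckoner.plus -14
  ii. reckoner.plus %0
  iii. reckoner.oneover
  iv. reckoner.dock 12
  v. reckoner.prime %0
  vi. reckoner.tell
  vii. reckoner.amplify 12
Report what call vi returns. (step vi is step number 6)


~$ reckoner.plus x=-14
  -14
~$ reckoner.plus x=%0
  -28
~$ reckoner.oneover
  -1/28
~$ reckoner.dock x=12
  -337/28
~$ reckoner.prime x=%0
  -337/28
~$ reckoner.tell
  -337/28
~$ reckoner.amplify x=12
  -1011/7

Answer: -337/28
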